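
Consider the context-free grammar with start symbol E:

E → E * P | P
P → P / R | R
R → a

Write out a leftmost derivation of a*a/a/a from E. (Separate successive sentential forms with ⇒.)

E ⇒ E*P   [E → E * P]
E*P ⇒ P*P   [E → P]
P*P ⇒ R*P   [P → R]
R*P ⇒ a*P   [R → a]
a*P ⇒ a*P/R   [P → P / R]
a*P/R ⇒ a*P/R/R   [P → P / R]
a*P/R/R ⇒ a*R/R/R   [P → R]
a*R/R/R ⇒ a*a/R/R   [R → a]
a*a/R/R ⇒ a*a/a/R   [R → a]
a*a/a/R ⇒ a*a/a/a   [R → a]

E ⇒ E*P ⇒ P*P ⇒ R*P ⇒ a*P ⇒ a*P/R ⇒ a*P/R/R ⇒ a*R/R/R ⇒ a*a/R/R ⇒ a*a/a/R ⇒ a*a/a/a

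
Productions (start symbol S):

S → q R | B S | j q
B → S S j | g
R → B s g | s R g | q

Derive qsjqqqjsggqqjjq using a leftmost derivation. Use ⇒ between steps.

S ⇒ BS   [S → B S]
BS ⇒ SSjS   [B → S S j]
SSjS ⇒ qRSjS   [S → q R]
qRSjS ⇒ qsRgSjS   [R → s R g]
qsRgSjS ⇒ qsBsggSjS   [R → B s g]
qsBsggSjS ⇒ qsSSjsggSjS   [B → S S j]
qsSSjsggSjS ⇒ qsjqSjsggSjS   [S → j q]
qsjqSjsggSjS ⇒ qsjqqRjsggSjS   [S → q R]
qsjqqRjsggSjS ⇒ qsjqqqjsggSjS   [R → q]
qsjqqqjsggSjS ⇒ qsjqqqjsggqRjS   [S → q R]
qsjqqqjsggqRjS ⇒ qsjqqqjsggqqjS   [R → q]
qsjqqqjsggqqjS ⇒ qsjqqqjsggqqjjq   [S → j q]

S⇒BS⇒SSjS⇒qRSjS⇒qsRgSjS⇒qsBsggSjS⇒qsSSjsggSjS⇒qsjqSjsggSjS⇒qsjqqRjsggSjS⇒qsjqqqjsggSjS⇒qsjqqqjsggqRjS⇒qsjqqqjsggqqjS⇒qsjqqqjsggqqjjq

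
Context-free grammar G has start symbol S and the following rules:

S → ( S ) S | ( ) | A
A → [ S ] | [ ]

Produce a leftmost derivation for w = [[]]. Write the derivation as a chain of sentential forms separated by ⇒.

S ⇒ A   [S → A]
A ⇒ [S]   [A → [ S ]]
[S] ⇒ [A]   [S → A]
[A] ⇒ [[]]   [A → [ ]]

S⇒A⇒[S]⇒[A]⇒[[]]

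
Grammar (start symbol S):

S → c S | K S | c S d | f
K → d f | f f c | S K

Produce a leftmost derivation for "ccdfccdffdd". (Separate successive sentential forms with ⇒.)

S⇒cSd⇒ccSd⇒ccKSd⇒ccdfSd⇒ccdfcSd⇒ccdfccSdd⇒ccdfccKSdd⇒ccdfccdfSdd⇒ccdfccdffdd

S ⇒ cSd   [S → c S d]
cSd ⇒ ccSd   [S → c S]
ccSd ⇒ ccKSd   [S → K S]
ccKSd ⇒ ccdfSd   [K → d f]
ccdfSd ⇒ ccdfcSd   [S → c S]
ccdfcSd ⇒ ccdfccSdd   [S → c S d]
ccdfccSdd ⇒ ccdfccKSdd   [S → K S]
ccdfccKSdd ⇒ ccdfccdfSdd   [K → d f]
ccdfccdfSdd ⇒ ccdfccdffdd   [S → f]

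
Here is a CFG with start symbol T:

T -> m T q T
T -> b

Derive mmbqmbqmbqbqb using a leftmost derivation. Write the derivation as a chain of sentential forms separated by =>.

T => mTqT   [T -> m T q T]
mTqT => mmTqTqT   [T -> m T q T]
mmTqTqT => mmbqTqT   [T -> b]
mmbqTqT => mmbqmTqTqT   [T -> m T q T]
mmbqmTqTqT => mmbqmbqTqT   [T -> b]
mmbqmbqTqT => mmbqmbqmTqTqT   [T -> m T q T]
mmbqmbqmTqTqT => mmbqmbqmbqTqT   [T -> b]
mmbqmbqmbqTqT => mmbqmbqmbqbqT   [T -> b]
mmbqmbqmbqbqT => mmbqmbqmbqbqb   [T -> b]

T=>mTqT=>mmTqTqT=>mmbqTqT=>mmbqmTqTqT=>mmbqmbqTqT=>mmbqmbqmTqTqT=>mmbqmbqmbqTqT=>mmbqmbqmbqbqT=>mmbqmbqmbqbqb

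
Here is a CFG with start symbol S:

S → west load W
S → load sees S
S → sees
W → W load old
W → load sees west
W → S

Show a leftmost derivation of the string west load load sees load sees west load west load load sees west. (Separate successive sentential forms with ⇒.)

S ⇒ west load W ⇒ west load S ⇒ west load load sees S ⇒ west load load sees load sees S ⇒ west load load sees load sees west load W ⇒ west load load sees load sees west load S ⇒ west load load sees load sees west load west load W ⇒ west load load sees load sees west load west load load sees west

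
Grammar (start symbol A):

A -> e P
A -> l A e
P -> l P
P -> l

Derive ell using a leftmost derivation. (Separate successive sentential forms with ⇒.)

A ⇒ eP ⇒ elP ⇒ ell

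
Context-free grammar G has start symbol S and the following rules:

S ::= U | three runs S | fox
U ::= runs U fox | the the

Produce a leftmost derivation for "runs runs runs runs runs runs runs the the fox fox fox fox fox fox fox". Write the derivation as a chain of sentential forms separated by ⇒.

S ⇒ U   [S ::= U]
U ⇒ runs U fox   [U ::= runs U fox]
runs U fox ⇒ runs runs U fox fox   [U ::= runs U fox]
runs runs U fox fox ⇒ runs runs runs U fox fox fox   [U ::= runs U fox]
runs runs runs U fox fox fox ⇒ runs runs runs runs U fox fox fox fox   [U ::= runs U fox]
runs runs runs runs U fox fox fox fox ⇒ runs runs runs runs runs U fox fox fox fox fox   [U ::= runs U fox]
runs runs runs runs runs U fox fox fox fox fox ⇒ runs runs runs runs runs runs U fox fox fox fox fox fox   [U ::= runs U fox]
runs runs runs runs runs runs U fox fox fox fox fox fox ⇒ runs runs runs runs runs runs runs U fox fox fox fox fox fox fox   [U ::= runs U fox]
runs runs runs runs runs runs runs U fox fox fox fox fox fox fox ⇒ runs runs runs runs runs runs runs the the fox fox fox fox fox fox fox   [U ::= the the]

S ⇒ U ⇒ runs U fox ⇒ runs runs U fox fox ⇒ runs runs runs U fox fox fox ⇒ runs runs runs runs U fox fox fox fox ⇒ runs runs runs runs runs U fox fox fox fox fox ⇒ runs runs runs runs runs runs U fox fox fox fox fox fox ⇒ runs runs runs runs runs runs runs U fox fox fox fox fox fox fox ⇒ runs runs runs runs runs runs runs the the fox fox fox fox fox fox fox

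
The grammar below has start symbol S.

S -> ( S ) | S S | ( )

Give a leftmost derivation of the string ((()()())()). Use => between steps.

S=>(S)=>(SS)=>((S)S)=>((SS)S)=>((SSS)S)=>((()SS)S)=>((()()S)S)=>((()()())S)=>((()()())())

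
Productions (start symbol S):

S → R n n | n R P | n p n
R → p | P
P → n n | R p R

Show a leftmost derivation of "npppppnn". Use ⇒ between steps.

S ⇒ nRP   [S → n R P]
nRP ⇒ nPP   [R → P]
nPP ⇒ nRpRP   [P → R p R]
nRpRP ⇒ nPpRP   [R → P]
nPpRP ⇒ nRpRpRP   [P → R p R]
nRpRpRP ⇒ nppRpRP   [R → p]
nppRpRP ⇒ nppppRP   [R → p]
nppppRP ⇒ npppppP   [R → p]
npppppP ⇒ npppppnn   [P → n n]

S ⇒ nRP ⇒ nPP ⇒ nRpRP ⇒ nPpRP ⇒ nRpRpRP ⇒ nppRpRP ⇒ nppppRP ⇒ npppppP ⇒ npppppnn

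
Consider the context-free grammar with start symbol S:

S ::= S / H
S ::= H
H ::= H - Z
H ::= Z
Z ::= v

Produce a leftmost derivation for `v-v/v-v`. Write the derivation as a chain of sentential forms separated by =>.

S => S/H => H/H => H-Z/H => Z-Z/H => v-Z/H => v-v/H => v-v/H-Z => v-v/Z-Z => v-v/v-Z => v-v/v-v

S => S/H   [S ::= S / H]
S/H => H/H   [S ::= H]
H/H => H-Z/H   [H ::= H - Z]
H-Z/H => Z-Z/H   [H ::= Z]
Z-Z/H => v-Z/H   [Z ::= v]
v-Z/H => v-v/H   [Z ::= v]
v-v/H => v-v/H-Z   [H ::= H - Z]
v-v/H-Z => v-v/Z-Z   [H ::= Z]
v-v/Z-Z => v-v/v-Z   [Z ::= v]
v-v/v-Z => v-v/v-v   [Z ::= v]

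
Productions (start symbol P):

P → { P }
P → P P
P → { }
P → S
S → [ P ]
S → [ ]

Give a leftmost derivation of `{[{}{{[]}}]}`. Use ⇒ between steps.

P ⇒ {P}   [P → { P }]
{P} ⇒ {S}   [P → S]
{S} ⇒ {[P]}   [S → [ P ]]
{[P]} ⇒ {[PP]}   [P → P P]
{[PP]} ⇒ {[{}P]}   [P → { }]
{[{}P]} ⇒ {[{}{P}]}   [P → { P }]
{[{}{P}]} ⇒ {[{}{{P}}]}   [P → { P }]
{[{}{{P}}]} ⇒ {[{}{{S}}]}   [P → S]
{[{}{{S}}]} ⇒ {[{}{{[]}}]}   [S → [ ]]

P ⇒ {P} ⇒ {S} ⇒ {[P]} ⇒ {[PP]} ⇒ {[{}P]} ⇒ {[{}{P}]} ⇒ {[{}{{P}}]} ⇒ {[{}{{S}}]} ⇒ {[{}{{[]}}]}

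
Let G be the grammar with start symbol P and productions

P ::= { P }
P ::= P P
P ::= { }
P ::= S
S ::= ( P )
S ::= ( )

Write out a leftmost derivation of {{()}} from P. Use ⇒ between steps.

P ⇒ {P} ⇒ {{P}} ⇒ {{S}} ⇒ {{()}}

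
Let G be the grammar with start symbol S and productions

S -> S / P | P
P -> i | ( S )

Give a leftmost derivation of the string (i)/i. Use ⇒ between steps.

S ⇒ S/P   [S -> S / P]
S/P ⇒ P/P   [S -> P]
P/P ⇒ (S)/P   [P -> ( S )]
(S)/P ⇒ (P)/P   [S -> P]
(P)/P ⇒ (i)/P   [P -> i]
(i)/P ⇒ (i)/i   [P -> i]

S ⇒ S/P ⇒ P/P ⇒ (S)/P ⇒ (P)/P ⇒ (i)/P ⇒ (i)/i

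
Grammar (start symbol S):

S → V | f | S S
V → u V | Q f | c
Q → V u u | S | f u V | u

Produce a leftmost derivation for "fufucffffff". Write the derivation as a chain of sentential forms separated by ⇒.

S ⇒ SS   [S → S S]
SS ⇒ SSS   [S → S S]
SSS ⇒ SSSS   [S → S S]
SSSS ⇒ SSSSS   [S → S S]
SSSSS ⇒ VSSSS   [S → V]
VSSSS ⇒ QfSSSS   [V → Q f]
QfSSSS ⇒ fuVfSSSS   [Q → f u V]
fuVfSSSS ⇒ fuQffSSSS   [V → Q f]
fuQffSSSS ⇒ fufuVffSSSS   [Q → f u V]
fufuVffSSSS ⇒ fufucffSSSS   [V → c]
fufucffSSSS ⇒ fufucfffSSS   [S → f]
fufucfffSSS ⇒ fufucffffSS   [S → f]
fufucffffSS ⇒ fufucfffffS   [S → f]
fufucfffffS ⇒ fufucffffff   [S → f]

S⇒SS⇒SSS⇒SSSS⇒SSSSS⇒VSSSS⇒QfSSSS⇒fuVfSSSS⇒fuQffSSSS⇒fufuVffSSSS⇒fufucffSSSS⇒fufucfffSSS⇒fufucffffSS⇒fufucfffffS⇒fufucffffff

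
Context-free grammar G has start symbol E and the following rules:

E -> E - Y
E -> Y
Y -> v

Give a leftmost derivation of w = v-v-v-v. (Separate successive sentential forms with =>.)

E=>E-Y=>E-Y-Y=>E-Y-Y-Y=>Y-Y-Y-Y=>v-Y-Y-Y=>v-v-Y-Y=>v-v-v-Y=>v-v-v-v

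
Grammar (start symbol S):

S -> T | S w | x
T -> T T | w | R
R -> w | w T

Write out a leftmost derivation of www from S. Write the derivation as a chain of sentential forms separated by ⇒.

S⇒T⇒TT⇒RT⇒wTT⇒wwT⇒wwR⇒www

S ⇒ T   [S -> T]
T ⇒ TT   [T -> T T]
TT ⇒ RT   [T -> R]
RT ⇒ wTT   [R -> w T]
wTT ⇒ wwT   [T -> w]
wwT ⇒ wwR   [T -> R]
wwR ⇒ www   [R -> w]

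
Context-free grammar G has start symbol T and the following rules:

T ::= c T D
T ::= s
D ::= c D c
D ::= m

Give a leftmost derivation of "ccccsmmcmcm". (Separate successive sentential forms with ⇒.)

T⇒cTD⇒ccTDD⇒cccTDDD⇒ccccTDDDD⇒ccccsDDDD⇒ccccsmDDD⇒ccccsmmDD⇒ccccsmmcDcD⇒ccccsmmcmcD⇒ccccsmmcmcm

T ⇒ cTD   [T ::= c T D]
cTD ⇒ ccTDD   [T ::= c T D]
ccTDD ⇒ cccTDDD   [T ::= c T D]
cccTDDD ⇒ ccccTDDDD   [T ::= c T D]
ccccTDDDD ⇒ ccccsDDDD   [T ::= s]
ccccsDDDD ⇒ ccccsmDDD   [D ::= m]
ccccsmDDD ⇒ ccccsmmDD   [D ::= m]
ccccsmmDD ⇒ ccccsmmcDcD   [D ::= c D c]
ccccsmmcDcD ⇒ ccccsmmcmcD   [D ::= m]
ccccsmmcmcD ⇒ ccccsmmcmcm   [D ::= m]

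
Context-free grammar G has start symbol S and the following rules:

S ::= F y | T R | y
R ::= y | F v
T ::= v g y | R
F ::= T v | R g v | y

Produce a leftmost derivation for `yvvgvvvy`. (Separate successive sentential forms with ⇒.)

S⇒Fy⇒Tvy⇒Rvy⇒Fvvy⇒Rgvvvy⇒Fvgvvvy⇒Tvvgvvvy⇒Rvvgvvvy⇒yvvgvvvy

S ⇒ Fy   [S ::= F y]
Fy ⇒ Tvy   [F ::= T v]
Tvy ⇒ Rvy   [T ::= R]
Rvy ⇒ Fvvy   [R ::= F v]
Fvvy ⇒ Rgvvvy   [F ::= R g v]
Rgvvvy ⇒ Fvgvvvy   [R ::= F v]
Fvgvvvy ⇒ Tvvgvvvy   [F ::= T v]
Tvvgvvvy ⇒ Rvvgvvvy   [T ::= R]
Rvvgvvvy ⇒ yvvgvvvy   [R ::= y]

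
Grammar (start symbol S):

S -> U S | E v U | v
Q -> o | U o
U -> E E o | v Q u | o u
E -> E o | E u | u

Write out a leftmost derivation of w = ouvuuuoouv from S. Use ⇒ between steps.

S ⇒ US ⇒ ouS ⇒ ouUS ⇒ ouvQuS ⇒ ouvUouS ⇒ ouvEEoouS ⇒ ouvuEoouS ⇒ ouvuEuoouS ⇒ ouvuuuoouS ⇒ ouvuuuoouv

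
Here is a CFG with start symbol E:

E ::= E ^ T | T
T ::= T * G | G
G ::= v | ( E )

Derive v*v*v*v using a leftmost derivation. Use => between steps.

E => T => T*G => T*G*G => T*G*G*G => G*G*G*G => v*G*G*G => v*v*G*G => v*v*v*G => v*v*v*v

E => T   [E ::= T]
T => T*G   [T ::= T * G]
T*G => T*G*G   [T ::= T * G]
T*G*G => T*G*G*G   [T ::= T * G]
T*G*G*G => G*G*G*G   [T ::= G]
G*G*G*G => v*G*G*G   [G ::= v]
v*G*G*G => v*v*G*G   [G ::= v]
v*v*G*G => v*v*v*G   [G ::= v]
v*v*v*G => v*v*v*v   [G ::= v]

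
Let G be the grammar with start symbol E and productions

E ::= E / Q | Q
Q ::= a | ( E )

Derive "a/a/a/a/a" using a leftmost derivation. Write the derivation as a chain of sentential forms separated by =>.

E => E/Q   [E ::= E / Q]
E/Q => E/Q/Q   [E ::= E / Q]
E/Q/Q => E/Q/Q/Q   [E ::= E / Q]
E/Q/Q/Q => E/Q/Q/Q/Q   [E ::= E / Q]
E/Q/Q/Q/Q => Q/Q/Q/Q/Q   [E ::= Q]
Q/Q/Q/Q/Q => a/Q/Q/Q/Q   [Q ::= a]
a/Q/Q/Q/Q => a/a/Q/Q/Q   [Q ::= a]
a/a/Q/Q/Q => a/a/a/Q/Q   [Q ::= a]
a/a/a/Q/Q => a/a/a/a/Q   [Q ::= a]
a/a/a/a/Q => a/a/a/a/a   [Q ::= a]

E => E/Q => E/Q/Q => E/Q/Q/Q => E/Q/Q/Q/Q => Q/Q/Q/Q/Q => a/Q/Q/Q/Q => a/a/Q/Q/Q => a/a/a/Q/Q => a/a/a/a/Q => a/a/a/a/a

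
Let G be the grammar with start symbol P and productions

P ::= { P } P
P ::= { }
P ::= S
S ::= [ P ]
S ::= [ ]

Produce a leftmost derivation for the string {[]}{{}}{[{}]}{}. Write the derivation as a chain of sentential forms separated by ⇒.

P ⇒ {P}P   [P ::= { P } P]
{P}P ⇒ {S}P   [P ::= S]
{S}P ⇒ {[]}P   [S ::= [ ]]
{[]}P ⇒ {[]}{P}P   [P ::= { P } P]
{[]}{P}P ⇒ {[]}{{}}P   [P ::= { }]
{[]}{{}}P ⇒ {[]}{{}}{P}P   [P ::= { P } P]
{[]}{{}}{P}P ⇒ {[]}{{}}{S}P   [P ::= S]
{[]}{{}}{S}P ⇒ {[]}{{}}{[P]}P   [S ::= [ P ]]
{[]}{{}}{[P]}P ⇒ {[]}{{}}{[{}]}P   [P ::= { }]
{[]}{{}}{[{}]}P ⇒ {[]}{{}}{[{}]}{}   [P ::= { }]

P⇒{P}P⇒{S}P⇒{[]}P⇒{[]}{P}P⇒{[]}{{}}P⇒{[]}{{}}{P}P⇒{[]}{{}}{S}P⇒{[]}{{}}{[P]}P⇒{[]}{{}}{[{}]}P⇒{[]}{{}}{[{}]}{}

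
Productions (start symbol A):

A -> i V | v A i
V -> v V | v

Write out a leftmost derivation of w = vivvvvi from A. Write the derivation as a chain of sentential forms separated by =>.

A => vAi   [A -> v A i]
vAi => viVi   [A -> i V]
viVi => vivVi   [V -> v V]
vivVi => vivvVi   [V -> v V]
vivvVi => vivvvVi   [V -> v V]
vivvvVi => vivvvvi   [V -> v]

A=>vAi=>viVi=>vivVi=>vivvVi=>vivvvVi=>vivvvvi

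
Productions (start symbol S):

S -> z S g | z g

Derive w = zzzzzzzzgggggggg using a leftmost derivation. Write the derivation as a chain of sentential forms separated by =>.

S => zSg   [S -> z S g]
zSg => zzSgg   [S -> z S g]
zzSgg => zzzSggg   [S -> z S g]
zzzSggg => zzzzSgggg   [S -> z S g]
zzzzSgggg => zzzzzSggggg   [S -> z S g]
zzzzzSggggg => zzzzzzSgggggg   [S -> z S g]
zzzzzzSgggggg => zzzzzzzSggggggg   [S -> z S g]
zzzzzzzSggggggg => zzzzzzzzgggggggg   [S -> z g]

S=>zSg=>zzSgg=>zzzSggg=>zzzzSgggg=>zzzzzSggggg=>zzzzzzSgggggg=>zzzzzzzSggggggg=>zzzzzzzzgggggggg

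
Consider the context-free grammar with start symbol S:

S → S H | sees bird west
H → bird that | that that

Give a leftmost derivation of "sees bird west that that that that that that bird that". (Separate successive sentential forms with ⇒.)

S ⇒ S H ⇒ S H H ⇒ S H H H ⇒ S H H H H ⇒ sees bird west H H H H ⇒ sees bird west that that H H H ⇒ sees bird west that that that that H H ⇒ sees bird west that that that that that that H ⇒ sees bird west that that that that that that bird that

S ⇒ S H   [S → S H]
S H ⇒ S H H   [S → S H]
S H H ⇒ S H H H   [S → S H]
S H H H ⇒ S H H H H   [S → S H]
S H H H H ⇒ sees bird west H H H H   [S → sees bird west]
sees bird west H H H H ⇒ sees bird west that that H H H   [H → that that]
sees bird west that that H H H ⇒ sees bird west that that that that H H   [H → that that]
sees bird west that that that that H H ⇒ sees bird west that that that that that that H   [H → that that]
sees bird west that that that that that that H ⇒ sees bird west that that that that that that bird that   [H → bird that]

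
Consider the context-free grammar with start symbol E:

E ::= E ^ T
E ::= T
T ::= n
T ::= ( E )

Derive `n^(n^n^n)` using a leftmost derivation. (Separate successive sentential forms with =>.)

E => E^T   [E ::= E ^ T]
E^T => T^T   [E ::= T]
T^T => n^T   [T ::= n]
n^T => n^(E)   [T ::= ( E )]
n^(E) => n^(E^T)   [E ::= E ^ T]
n^(E^T) => n^(E^T^T)   [E ::= E ^ T]
n^(E^T^T) => n^(T^T^T)   [E ::= T]
n^(T^T^T) => n^(n^T^T)   [T ::= n]
n^(n^T^T) => n^(n^n^T)   [T ::= n]
n^(n^n^T) => n^(n^n^n)   [T ::= n]

E => E^T => T^T => n^T => n^(E) => n^(E^T) => n^(E^T^T) => n^(T^T^T) => n^(n^T^T) => n^(n^n^T) => n^(n^n^n)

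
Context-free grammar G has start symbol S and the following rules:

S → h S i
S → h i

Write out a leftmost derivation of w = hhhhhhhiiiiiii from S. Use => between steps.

S => hSi => hhSii => hhhSiii => hhhhSiiii => hhhhhSiiiii => hhhhhhSiiiiii => hhhhhhhiiiiiii

S => hSi   [S → h S i]
hSi => hhSii   [S → h S i]
hhSii => hhhSiii   [S → h S i]
hhhSiii => hhhhSiiii   [S → h S i]
hhhhSiiii => hhhhhSiiiii   [S → h S i]
hhhhhSiiiii => hhhhhhSiiiiii   [S → h S i]
hhhhhhSiiiiii => hhhhhhhiiiiiii   [S → h i]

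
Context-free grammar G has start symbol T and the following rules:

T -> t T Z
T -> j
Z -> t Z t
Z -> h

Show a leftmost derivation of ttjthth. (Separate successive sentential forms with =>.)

T => tTZ   [T -> t T Z]
tTZ => ttTZZ   [T -> t T Z]
ttTZZ => ttjZZ   [T -> j]
ttjZZ => ttjtZtZ   [Z -> t Z t]
ttjtZtZ => ttjthtZ   [Z -> h]
ttjthtZ => ttjthth   [Z -> h]

T => tTZ => ttTZZ => ttjZZ => ttjtZtZ => ttjthtZ => ttjthth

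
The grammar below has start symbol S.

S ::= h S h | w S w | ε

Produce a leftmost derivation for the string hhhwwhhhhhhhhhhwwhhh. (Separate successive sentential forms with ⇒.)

S ⇒ hSh ⇒ hhShh ⇒ hhhShhh ⇒ hhhwSwhhh ⇒ hhhwwSwwhhh ⇒ hhhwwhShwwhhh ⇒ hhhwwhhShhwwhhh ⇒ hhhwwhhhShhhwwhhh ⇒ hhhwwhhhhShhhhwwhhh ⇒ hhhwwhhhhhShhhhhwwhhh ⇒ hhhwwhhhhhhhhhhwwhhh

S ⇒ hSh   [S ::= h S h]
hSh ⇒ hhShh   [S ::= h S h]
hhShh ⇒ hhhShhh   [S ::= h S h]
hhhShhh ⇒ hhhwSwhhh   [S ::= w S w]
hhhwSwhhh ⇒ hhhwwSwwhhh   [S ::= w S w]
hhhwwSwwhhh ⇒ hhhwwhShwwhhh   [S ::= h S h]
hhhwwhShwwhhh ⇒ hhhwwhhShhwwhhh   [S ::= h S h]
hhhwwhhShhwwhhh ⇒ hhhwwhhhShhhwwhhh   [S ::= h S h]
hhhwwhhhShhhwwhhh ⇒ hhhwwhhhhShhhhwwhhh   [S ::= h S h]
hhhwwhhhhShhhhwwhhh ⇒ hhhwwhhhhhShhhhhwwhhh   [S ::= h S h]
hhhwwhhhhhShhhhhwwhhh ⇒ hhhwwhhhhhhhhhhwwhhh   [S ::= ε]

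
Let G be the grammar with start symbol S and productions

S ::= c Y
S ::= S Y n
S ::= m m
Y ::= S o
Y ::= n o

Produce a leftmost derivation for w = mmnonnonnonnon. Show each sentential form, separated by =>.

S=>SYn=>SYnYn=>SYnYnYn=>SYnYnYnYn=>mmYnYnYnYn=>mmnonYnYnYn=>mmnonnonYnYn=>mmnonnonnonYn=>mmnonnonnonnon

S => SYn   [S ::= S Y n]
SYn => SYnYn   [S ::= S Y n]
SYnYn => SYnYnYn   [S ::= S Y n]
SYnYnYn => SYnYnYnYn   [S ::= S Y n]
SYnYnYnYn => mmYnYnYnYn   [S ::= m m]
mmYnYnYnYn => mmnonYnYnYn   [Y ::= n o]
mmnonYnYnYn => mmnonnonYnYn   [Y ::= n o]
mmnonnonYnYn => mmnonnonnonYn   [Y ::= n o]
mmnonnonnonYn => mmnonnonnonnon   [Y ::= n o]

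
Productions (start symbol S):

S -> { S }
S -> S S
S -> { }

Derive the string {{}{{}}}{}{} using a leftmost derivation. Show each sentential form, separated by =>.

S=>SS=>{S}S=>{SS}S=>{{}S}S=>{{}{S}}S=>{{}{{}}}S=>{{}{{}}}SS=>{{}{{}}}{}S=>{{}{{}}}{}{}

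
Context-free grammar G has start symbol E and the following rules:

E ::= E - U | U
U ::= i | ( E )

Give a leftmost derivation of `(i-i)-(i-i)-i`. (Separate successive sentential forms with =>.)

E=>E-U=>E-U-U=>U-U-U=>(E)-U-U=>(E-U)-U-U=>(U-U)-U-U=>(i-U)-U-U=>(i-i)-U-U=>(i-i)-(E)-U=>(i-i)-(E-U)-U=>(i-i)-(U-U)-U=>(i-i)-(i-U)-U=>(i-i)-(i-i)-U=>(i-i)-(i-i)-i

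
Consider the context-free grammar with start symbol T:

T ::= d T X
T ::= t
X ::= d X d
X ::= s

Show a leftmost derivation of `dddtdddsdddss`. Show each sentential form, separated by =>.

T => dTX   [T ::= d T X]
dTX => ddTXX   [T ::= d T X]
ddTXX => dddTXXX   [T ::= d T X]
dddTXXX => dddtXXX   [T ::= t]
dddtXXX => dddtdXdXX   [X ::= d X d]
dddtdXdXX => dddtddXddXX   [X ::= d X d]
dddtddXddXX => dddtdddXdddXX   [X ::= d X d]
dddtdddXdddXX => dddtdddsdddXX   [X ::= s]
dddtdddsdddXX => dddtdddsdddsX   [X ::= s]
dddtdddsdddsX => dddtdddsdddss   [X ::= s]

T => dTX => ddTXX => dddTXXX => dddtXXX => dddtdXdXX => dddtddXddXX => dddtdddXdddXX => dddtdddsdddXX => dddtdddsdddsX => dddtdddsdddss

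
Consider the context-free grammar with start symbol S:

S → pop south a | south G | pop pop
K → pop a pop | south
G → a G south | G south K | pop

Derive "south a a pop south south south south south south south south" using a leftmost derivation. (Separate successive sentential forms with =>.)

S => south G   [S → south G]
south G => south a G south   [G → a G south]
south a G south => south a G south K south   [G → G south K]
south a G south K south => south a a G south south K south   [G → a G south]
south a a G south south K south => south a a G south K south south K south   [G → G south K]
south a a G south K south south K south => south a a G south K south K south south K south   [G → G south K]
south a a G south K south K south south K south => south a a pop south K south K south south K south   [G → pop]
south a a pop south K south K south south K south => south a a pop south south south K south south K south   [K → south]
south a a pop south south south K south south K south => south a a pop south south south south south south K south   [K → south]
south a a pop south south south south south south K south => south a a pop south south south south south south south south   [K → south]

S => south G => south a G south => south a G south K south => south a a G south south K south => south a a G south K south south K south => south a a G south K south K south south K south => south a a pop south K south K south south K south => south a a pop south south south K south south K south => south a a pop south south south south south south K south => south a a pop south south south south south south south south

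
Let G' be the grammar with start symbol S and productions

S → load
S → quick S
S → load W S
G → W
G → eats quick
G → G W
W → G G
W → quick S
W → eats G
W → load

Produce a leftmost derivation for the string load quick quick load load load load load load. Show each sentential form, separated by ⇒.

S ⇒ load W S ⇒ load quick S S ⇒ load quick quick S S ⇒ load quick quick load W S S ⇒ load quick quick load load S S ⇒ load quick quick load load load W S S ⇒ load quick quick load load load load S S ⇒ load quick quick load load load load load S ⇒ load quick quick load load load load load load

S ⇒ load W S   [S → load W S]
load W S ⇒ load quick S S   [W → quick S]
load quick S S ⇒ load quick quick S S   [S → quick S]
load quick quick S S ⇒ load quick quick load W S S   [S → load W S]
load quick quick load W S S ⇒ load quick quick load load S S   [W → load]
load quick quick load load S S ⇒ load quick quick load load load W S S   [S → load W S]
load quick quick load load load W S S ⇒ load quick quick load load load load S S   [W → load]
load quick quick load load load load S S ⇒ load quick quick load load load load load S   [S → load]
load quick quick load load load load load S ⇒ load quick quick load load load load load load   [S → load]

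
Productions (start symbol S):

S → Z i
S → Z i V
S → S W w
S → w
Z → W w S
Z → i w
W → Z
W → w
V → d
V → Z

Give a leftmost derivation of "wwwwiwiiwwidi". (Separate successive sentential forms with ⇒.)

S ⇒ Zi ⇒ WwSi ⇒ wwSi ⇒ wwZiVi ⇒ wwWwSiVi ⇒ wwwwSiVi ⇒ wwwwSWwiVi ⇒ wwwwZiWwiVi ⇒ wwwwiwiWwiVi ⇒ wwwwiwiZwiVi ⇒ wwwwiwiiwwiVi ⇒ wwwwiwiiwwidi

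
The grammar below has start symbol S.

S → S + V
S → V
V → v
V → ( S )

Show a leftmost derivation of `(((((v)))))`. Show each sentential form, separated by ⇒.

S ⇒ V   [S → V]
V ⇒ (S)   [V → ( S )]
(S) ⇒ (V)   [S → V]
(V) ⇒ ((S))   [V → ( S )]
((S)) ⇒ ((V))   [S → V]
((V)) ⇒ (((S)))   [V → ( S )]
(((S))) ⇒ (((V)))   [S → V]
(((V))) ⇒ ((((S))))   [V → ( S )]
((((S)))) ⇒ ((((V))))   [S → V]
((((V)))) ⇒ (((((S)))))   [V → ( S )]
(((((S))))) ⇒ (((((V)))))   [S → V]
(((((V))))) ⇒ (((((v)))))   [V → v]

S ⇒ V ⇒ (S) ⇒ (V) ⇒ ((S)) ⇒ ((V)) ⇒ (((S))) ⇒ (((V))) ⇒ ((((S)))) ⇒ ((((V)))) ⇒ (((((S))))) ⇒ (((((V))))) ⇒ (((((v)))))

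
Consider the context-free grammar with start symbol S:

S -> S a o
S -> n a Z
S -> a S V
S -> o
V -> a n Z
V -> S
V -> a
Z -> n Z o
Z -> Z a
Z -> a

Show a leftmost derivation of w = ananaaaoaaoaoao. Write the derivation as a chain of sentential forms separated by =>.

S=>Sao=>Saoao=>aSVaoao=>anaZVaoao=>anaZaVaoao=>anaZaaVaoao=>ananZoaaVaoao=>ananZaoaaVaoao=>ananZaaoaaVaoao=>ananaaaoaaVaoao=>ananaaaoaaSaoao=>ananaaaoaaoaoao

S => Sao   [S -> S a o]
Sao => Saoao   [S -> S a o]
Saoao => aSVaoao   [S -> a S V]
aSVaoao => anaZVaoao   [S -> n a Z]
anaZVaoao => anaZaVaoao   [Z -> Z a]
anaZaVaoao => anaZaaVaoao   [Z -> Z a]
anaZaaVaoao => ananZoaaVaoao   [Z -> n Z o]
ananZoaaVaoao => ananZaoaaVaoao   [Z -> Z a]
ananZaoaaVaoao => ananZaaoaaVaoao   [Z -> Z a]
ananZaaoaaVaoao => ananaaaoaaVaoao   [Z -> a]
ananaaaoaaVaoao => ananaaaoaaSaoao   [V -> S]
ananaaaoaaSaoao => ananaaaoaaoaoao   [S -> o]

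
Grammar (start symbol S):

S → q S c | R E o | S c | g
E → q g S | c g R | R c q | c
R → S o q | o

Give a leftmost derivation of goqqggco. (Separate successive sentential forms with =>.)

S => REo => SoqEo => goqEo => goqqgSo => goqqgSco => goqqggco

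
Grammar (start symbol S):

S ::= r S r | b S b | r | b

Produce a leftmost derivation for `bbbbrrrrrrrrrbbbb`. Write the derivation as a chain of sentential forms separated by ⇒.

S ⇒ bSb ⇒ bbSbb ⇒ bbbSbbb ⇒ bbbbSbbbb ⇒ bbbbrSrbbbb ⇒ bbbbrrSrrbbbb ⇒ bbbbrrrSrrrbbbb ⇒ bbbbrrrrSrrrrbbbb ⇒ bbbbrrrrrrrrrbbbb

S ⇒ bSb   [S ::= b S b]
bSb ⇒ bbSbb   [S ::= b S b]
bbSbb ⇒ bbbSbbb   [S ::= b S b]
bbbSbbb ⇒ bbbbSbbbb   [S ::= b S b]
bbbbSbbbb ⇒ bbbbrSrbbbb   [S ::= r S r]
bbbbrSrbbbb ⇒ bbbbrrSrrbbbb   [S ::= r S r]
bbbbrrSrrbbbb ⇒ bbbbrrrSrrrbbbb   [S ::= r S r]
bbbbrrrSrrrbbbb ⇒ bbbbrrrrSrrrrbbbb   [S ::= r S r]
bbbbrrrrSrrrrbbbb ⇒ bbbbrrrrrrrrrbbbb   [S ::= r]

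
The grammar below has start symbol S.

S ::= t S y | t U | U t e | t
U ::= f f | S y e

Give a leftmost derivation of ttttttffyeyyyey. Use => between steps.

S=>tSy=>ttUy=>ttSyey=>tttSyyey=>ttttSyyyey=>tttttUyyyey=>tttttSyeyyyey=>ttttttUyeyyyey=>ttttttffyeyyyey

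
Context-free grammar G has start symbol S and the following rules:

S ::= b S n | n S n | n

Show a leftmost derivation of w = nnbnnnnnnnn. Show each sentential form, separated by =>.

S => nSn => nnSnn => nnbSnnn => nnbnSnnnn => nnbnnSnnnnn => nnbnnnnnnnn

S => nSn   [S ::= n S n]
nSn => nnSnn   [S ::= n S n]
nnSnn => nnbSnnn   [S ::= b S n]
nnbSnnn => nnbnSnnnn   [S ::= n S n]
nnbnSnnnn => nnbnnSnnnnn   [S ::= n S n]
nnbnnSnnnnn => nnbnnnnnnnn   [S ::= n]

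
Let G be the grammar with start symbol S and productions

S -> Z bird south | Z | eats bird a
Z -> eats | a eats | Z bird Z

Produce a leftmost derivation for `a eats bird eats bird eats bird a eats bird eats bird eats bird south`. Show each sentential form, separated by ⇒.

S ⇒ Z bird south ⇒ Z bird Z bird south ⇒ Z bird Z bird Z bird south ⇒ a eats bird Z bird Z bird south ⇒ a eats bird Z bird Z bird Z bird south ⇒ a eats bird eats bird Z bird Z bird south ⇒ a eats bird eats bird Z bird Z bird Z bird south ⇒ a eats bird eats bird Z bird Z bird Z bird Z bird south ⇒ a eats bird eats bird eats bird Z bird Z bird Z bird south ⇒ a eats bird eats bird eats bird a eats bird Z bird Z bird south ⇒ a eats bird eats bird eats bird a eats bird eats bird Z bird south ⇒ a eats bird eats bird eats bird a eats bird eats bird eats bird south

S ⇒ Z bird south   [S -> Z bird south]
Z bird south ⇒ Z bird Z bird south   [Z -> Z bird Z]
Z bird Z bird south ⇒ Z bird Z bird Z bird south   [Z -> Z bird Z]
Z bird Z bird Z bird south ⇒ a eats bird Z bird Z bird south   [Z -> a eats]
a eats bird Z bird Z bird south ⇒ a eats bird Z bird Z bird Z bird south   [Z -> Z bird Z]
a eats bird Z bird Z bird Z bird south ⇒ a eats bird eats bird Z bird Z bird south   [Z -> eats]
a eats bird eats bird Z bird Z bird south ⇒ a eats bird eats bird Z bird Z bird Z bird south   [Z -> Z bird Z]
a eats bird eats bird Z bird Z bird Z bird south ⇒ a eats bird eats bird Z bird Z bird Z bird Z bird south   [Z -> Z bird Z]
a eats bird eats bird Z bird Z bird Z bird Z bird south ⇒ a eats bird eats bird eats bird Z bird Z bird Z bird south   [Z -> eats]
a eats bird eats bird eats bird Z bird Z bird Z bird south ⇒ a eats bird eats bird eats bird a eats bird Z bird Z bird south   [Z -> a eats]
a eats bird eats bird eats bird a eats bird Z bird Z bird south ⇒ a eats bird eats bird eats bird a eats bird eats bird Z bird south   [Z -> eats]
a eats bird eats bird eats bird a eats bird eats bird Z bird south ⇒ a eats bird eats bird eats bird a eats bird eats bird eats bird south   [Z -> eats]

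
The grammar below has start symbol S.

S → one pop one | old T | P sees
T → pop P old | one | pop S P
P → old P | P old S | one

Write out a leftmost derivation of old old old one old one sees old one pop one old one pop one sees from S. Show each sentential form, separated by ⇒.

S ⇒ P sees ⇒ P old S sees ⇒ old P old S sees ⇒ old old P old S sees ⇒ old old old P old S sees ⇒ old old old P old S old S sees ⇒ old old old P old S old S old S sees ⇒ old old old one old S old S old S sees ⇒ old old old one old P sees old S old S sees ⇒ old old old one old one sees old S old S sees ⇒ old old old one old one sees old one pop one old S sees ⇒ old old old one old one sees old one pop one old one pop one sees

S ⇒ P sees   [S → P sees]
P sees ⇒ P old S sees   [P → P old S]
P old S sees ⇒ old P old S sees   [P → old P]
old P old S sees ⇒ old old P old S sees   [P → old P]
old old P old S sees ⇒ old old old P old S sees   [P → old P]
old old old P old S sees ⇒ old old old P old S old S sees   [P → P old S]
old old old P old S old S sees ⇒ old old old P old S old S old S sees   [P → P old S]
old old old P old S old S old S sees ⇒ old old old one old S old S old S sees   [P → one]
old old old one old S old S old S sees ⇒ old old old one old P sees old S old S sees   [S → P sees]
old old old one old P sees old S old S sees ⇒ old old old one old one sees old S old S sees   [P → one]
old old old one old one sees old S old S sees ⇒ old old old one old one sees old one pop one old S sees   [S → one pop one]
old old old one old one sees old one pop one old S sees ⇒ old old old one old one sees old one pop one old one pop one sees   [S → one pop one]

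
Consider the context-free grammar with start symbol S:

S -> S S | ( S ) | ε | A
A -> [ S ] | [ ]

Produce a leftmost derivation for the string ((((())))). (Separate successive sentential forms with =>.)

S => (S)   [S -> ( S )]
(S) => (SS)   [S -> S S]
(SS) => ((S)S)   [S -> ( S )]
((S)S) => (((S))S)   [S -> ( S )]
(((S))S) => (((SS))S)   [S -> S S]
(((SS))S) => ((((S)S))S)   [S -> ( S )]
((((S)S))S) => ((((SS)S))S)   [S -> S S]
((((SS)S))S) => ((((SSS)S))S)   [S -> S S]
((((SSS)S))S) => (((((S)SS)S))S)   [S -> ( S )]
(((((S)SS)S))S) => ((((()SS)S))S)   [S -> ε]
((((()SS)S))S) => ((((()S)S))S)   [S -> ε]
((((()S)S))S) => ((((())S))S)   [S -> ε]
((((())S))S) => ((((())))S)   [S -> ε]
((((())))S) => ((((()))))   [S -> ε]

S => (S) => (SS) => ((S)S) => (((S))S) => (((SS))S) => ((((S)S))S) => ((((SS)S))S) => ((((SSS)S))S) => (((((S)SS)S))S) => ((((()SS)S))S) => ((((()S)S))S) => ((((())S))S) => ((((())))S) => ((((()))))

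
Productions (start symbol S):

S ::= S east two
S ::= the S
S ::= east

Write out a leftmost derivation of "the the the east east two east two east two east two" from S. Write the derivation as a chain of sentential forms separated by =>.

S => the S => the S east two => the S east two east two => the S east two east two east two => the S east two east two east two east two => the the S east two east two east two east two => the the the S east two east two east two east two => the the the east east two east two east two east two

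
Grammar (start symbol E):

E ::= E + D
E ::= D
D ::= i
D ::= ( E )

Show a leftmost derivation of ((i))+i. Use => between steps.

E => E+D => D+D => (E)+D => (D)+D => ((E))+D => ((D))+D => ((i))+D => ((i))+i

E => E+D   [E ::= E + D]
E+D => D+D   [E ::= D]
D+D => (E)+D   [D ::= ( E )]
(E)+D => (D)+D   [E ::= D]
(D)+D => ((E))+D   [D ::= ( E )]
((E))+D => ((D))+D   [E ::= D]
((D))+D => ((i))+D   [D ::= i]
((i))+D => ((i))+i   [D ::= i]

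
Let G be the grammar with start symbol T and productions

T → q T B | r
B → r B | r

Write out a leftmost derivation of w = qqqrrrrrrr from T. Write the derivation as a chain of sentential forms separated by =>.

T => qTB => qqTBB => qqqTBBB => qqqrBBB => qqqrrBB => qqqrrrBB => qqqrrrrBB => qqqrrrrrB => qqqrrrrrrB => qqqrrrrrrr

T => qTB   [T → q T B]
qTB => qqTBB   [T → q T B]
qqTBB => qqqTBBB   [T → q T B]
qqqTBBB => qqqrBBB   [T → r]
qqqrBBB => qqqrrBB   [B → r]
qqqrrBB => qqqrrrBB   [B → r B]
qqqrrrBB => qqqrrrrBB   [B → r B]
qqqrrrrBB => qqqrrrrrB   [B → r]
qqqrrrrrB => qqqrrrrrrB   [B → r B]
qqqrrrrrrB => qqqrrrrrrr   [B → r]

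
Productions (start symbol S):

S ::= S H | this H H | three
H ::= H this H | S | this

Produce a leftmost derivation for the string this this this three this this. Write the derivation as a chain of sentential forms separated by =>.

S => S H   [S ::= S H]
S H => this H H H   [S ::= this H H]
this H H H => this S H H   [H ::= S]
this S H H => this this H H H H   [S ::= this H H]
this this H H H H => this this this H H H   [H ::= this]
this this this H H H => this this this S H H   [H ::= S]
this this this S H H => this this this three H H   [S ::= three]
this this this three H H => this this this three this H   [H ::= this]
this this this three this H => this this this three this this   [H ::= this]

S => S H => this H H H => this S H H => this this H H H H => this this this H H H => this this this S H H => this this this three H H => this this this three this H => this this this three this this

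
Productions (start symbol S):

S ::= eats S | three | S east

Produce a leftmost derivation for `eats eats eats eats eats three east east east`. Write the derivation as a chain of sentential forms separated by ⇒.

S ⇒ eats S   [S ::= eats S]
eats S ⇒ eats eats S   [S ::= eats S]
eats eats S ⇒ eats eats eats S   [S ::= eats S]
eats eats eats S ⇒ eats eats eats eats S   [S ::= eats S]
eats eats eats eats S ⇒ eats eats eats eats S east   [S ::= S east]
eats eats eats eats S east ⇒ eats eats eats eats eats S east   [S ::= eats S]
eats eats eats eats eats S east ⇒ eats eats eats eats eats S east east   [S ::= S east]
eats eats eats eats eats S east east ⇒ eats eats eats eats eats S east east east   [S ::= S east]
eats eats eats eats eats S east east east ⇒ eats eats eats eats eats three east east east   [S ::= three]

S ⇒ eats S ⇒ eats eats S ⇒ eats eats eats S ⇒ eats eats eats eats S ⇒ eats eats eats eats S east ⇒ eats eats eats eats eats S east ⇒ eats eats eats eats eats S east east ⇒ eats eats eats eats eats S east east east ⇒ eats eats eats eats eats three east east east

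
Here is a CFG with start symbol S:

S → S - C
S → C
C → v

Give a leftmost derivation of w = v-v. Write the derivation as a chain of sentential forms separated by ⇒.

S ⇒ S-C ⇒ C-C ⇒ v-C ⇒ v-v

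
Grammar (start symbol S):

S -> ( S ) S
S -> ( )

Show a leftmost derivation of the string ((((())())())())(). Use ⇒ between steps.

S ⇒ (S)S   [S -> ( S ) S]
(S)S ⇒ ((S)S)S   [S -> ( S ) S]
((S)S)S ⇒ (((S)S)S)S   [S -> ( S ) S]
(((S)S)S)S ⇒ ((((S)S)S)S)S   [S -> ( S ) S]
((((S)S)S)S)S ⇒ ((((())S)S)S)S   [S -> ( )]
((((())S)S)S)S ⇒ ((((())())S)S)S   [S -> ( )]
((((())())S)S)S ⇒ ((((())())())S)S   [S -> ( )]
((((())())())S)S ⇒ ((((())())())())S   [S -> ( )]
((((())())())())S ⇒ ((((())())())())()   [S -> ( )]

S ⇒ (S)S ⇒ ((S)S)S ⇒ (((S)S)S)S ⇒ ((((S)S)S)S)S ⇒ ((((())S)S)S)S ⇒ ((((())())S)S)S ⇒ ((((())())())S)S ⇒ ((((())())())())S ⇒ ((((())())())())()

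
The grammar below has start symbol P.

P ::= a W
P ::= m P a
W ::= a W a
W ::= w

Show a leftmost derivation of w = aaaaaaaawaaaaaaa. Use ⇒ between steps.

P ⇒ aW ⇒ aaWa ⇒ aaaWaa ⇒ aaaaWaaa ⇒ aaaaaWaaaa ⇒ aaaaaaWaaaaa ⇒ aaaaaaaWaaaaaa ⇒ aaaaaaaaWaaaaaaa ⇒ aaaaaaaawaaaaaaa

P ⇒ aW   [P ::= a W]
aW ⇒ aaWa   [W ::= a W a]
aaWa ⇒ aaaWaa   [W ::= a W a]
aaaWaa ⇒ aaaaWaaa   [W ::= a W a]
aaaaWaaa ⇒ aaaaaWaaaa   [W ::= a W a]
aaaaaWaaaa ⇒ aaaaaaWaaaaa   [W ::= a W a]
aaaaaaWaaaaa ⇒ aaaaaaaWaaaaaa   [W ::= a W a]
aaaaaaaWaaaaaa ⇒ aaaaaaaaWaaaaaaa   [W ::= a W a]
aaaaaaaaWaaaaaaa ⇒ aaaaaaaawaaaaaaa   [W ::= w]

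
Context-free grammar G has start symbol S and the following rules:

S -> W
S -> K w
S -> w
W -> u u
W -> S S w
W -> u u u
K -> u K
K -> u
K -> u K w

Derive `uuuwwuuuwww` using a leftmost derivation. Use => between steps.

S => W => SSw => KwSw => uKwwSw => uuKwwSw => uuuwwSw => uuuwwKww => uuuwwuKww => uuuwwuuKwww => uuuwwuuuwww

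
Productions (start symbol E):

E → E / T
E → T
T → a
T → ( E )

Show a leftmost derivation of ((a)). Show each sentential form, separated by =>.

E => T => (E) => (T) => ((E)) => ((T)) => ((a))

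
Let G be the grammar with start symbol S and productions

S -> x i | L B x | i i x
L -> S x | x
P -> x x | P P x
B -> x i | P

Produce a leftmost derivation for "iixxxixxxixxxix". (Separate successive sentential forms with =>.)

S => LBx => SxBx => LBxxBx => SxBxxBx => LBxxBxxBx => SxBxxBxxBx => iixxBxxBxxBx => iixxxixxBxxBx => iixxxixxxixxBx => iixxxixxxixxxix

S => LBx   [S -> L B x]
LBx => SxBx   [L -> S x]
SxBx => LBxxBx   [S -> L B x]
LBxxBx => SxBxxBx   [L -> S x]
SxBxxBx => LBxxBxxBx   [S -> L B x]
LBxxBxxBx => SxBxxBxxBx   [L -> S x]
SxBxxBxxBx => iixxBxxBxxBx   [S -> i i x]
iixxBxxBxxBx => iixxxixxBxxBx   [B -> x i]
iixxxixxBxxBx => iixxxixxxixxBx   [B -> x i]
iixxxixxxixxBx => iixxxixxxixxxix   [B -> x i]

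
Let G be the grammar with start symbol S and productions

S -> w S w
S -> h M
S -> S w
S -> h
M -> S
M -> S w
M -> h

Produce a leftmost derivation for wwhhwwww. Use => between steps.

S=>Sw=>Sww=>wSwww=>wwSwwww=>wwhMwwww=>wwhSwwww=>wwhhwwww

S => Sw   [S -> S w]
Sw => Sww   [S -> S w]
Sww => wSwww   [S -> w S w]
wSwww => wwSwwww   [S -> w S w]
wwSwwww => wwhMwwww   [S -> h M]
wwhMwwww => wwhSwwww   [M -> S]
wwhSwwww => wwhhwwww   [S -> h]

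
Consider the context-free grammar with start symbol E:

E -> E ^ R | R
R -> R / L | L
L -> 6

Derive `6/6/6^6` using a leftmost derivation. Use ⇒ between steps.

E ⇒ E^R ⇒ R^R ⇒ R/L^R ⇒ R/L/L^R ⇒ L/L/L^R ⇒ 6/L/L^R ⇒ 6/6/L^R ⇒ 6/6/6^R ⇒ 6/6/6^L ⇒ 6/6/6^6

E ⇒ E^R   [E -> E ^ R]
E^R ⇒ R^R   [E -> R]
R^R ⇒ R/L^R   [R -> R / L]
R/L^R ⇒ R/L/L^R   [R -> R / L]
R/L/L^R ⇒ L/L/L^R   [R -> L]
L/L/L^R ⇒ 6/L/L^R   [L -> 6]
6/L/L^R ⇒ 6/6/L^R   [L -> 6]
6/6/L^R ⇒ 6/6/6^R   [L -> 6]
6/6/6^R ⇒ 6/6/6^L   [R -> L]
6/6/6^L ⇒ 6/6/6^6   [L -> 6]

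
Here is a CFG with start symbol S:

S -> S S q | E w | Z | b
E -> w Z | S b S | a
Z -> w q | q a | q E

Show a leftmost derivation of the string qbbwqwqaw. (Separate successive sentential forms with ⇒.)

S ⇒ Z ⇒ qE ⇒ qSbS ⇒ qbbS ⇒ qbbEw ⇒ qbbwZw ⇒ qbbwqEw ⇒ qbbwqwZw ⇒ qbbwqwqaw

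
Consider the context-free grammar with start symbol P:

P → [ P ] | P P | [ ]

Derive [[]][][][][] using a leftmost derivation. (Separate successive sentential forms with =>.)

P => PP   [P → P P]
PP => PPP   [P → P P]
PPP => PPPP   [P → P P]
PPPP => PPPPP   [P → P P]
PPPPP => [P]PPPP   [P → [ P ]]
[P]PPPP => [[]]PPPP   [P → [ ]]
[[]]PPPP => [[]][]PPP   [P → [ ]]
[[]][]PPP => [[]][][]PP   [P → [ ]]
[[]][][]PP => [[]][][][]P   [P → [ ]]
[[]][][][]P => [[]][][][][]   [P → [ ]]

P => PP => PPP => PPPP => PPPPP => [P]PPPP => [[]]PPPP => [[]][]PPP => [[]][][]PP => [[]][][][]P => [[]][][][][]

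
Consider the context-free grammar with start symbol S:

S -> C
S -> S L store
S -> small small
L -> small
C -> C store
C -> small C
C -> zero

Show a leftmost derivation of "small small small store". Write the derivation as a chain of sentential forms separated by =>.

S => S L store => small small L store => small small small store

S => S L store   [S -> S L store]
S L store => small small L store   [S -> small small]
small small L store => small small small store   [L -> small]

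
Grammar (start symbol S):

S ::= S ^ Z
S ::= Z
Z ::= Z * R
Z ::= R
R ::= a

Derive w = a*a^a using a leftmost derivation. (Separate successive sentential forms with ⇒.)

S ⇒ S^Z ⇒ Z^Z ⇒ Z*R^Z ⇒ R*R^Z ⇒ a*R^Z ⇒ a*a^Z ⇒ a*a^R ⇒ a*a^a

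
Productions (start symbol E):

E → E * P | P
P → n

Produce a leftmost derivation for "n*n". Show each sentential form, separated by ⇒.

E ⇒ E*P ⇒ P*P ⇒ n*P ⇒ n*n

E ⇒ E*P   [E → E * P]
E*P ⇒ P*P   [E → P]
P*P ⇒ n*P   [P → n]
n*P ⇒ n*n   [P → n]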